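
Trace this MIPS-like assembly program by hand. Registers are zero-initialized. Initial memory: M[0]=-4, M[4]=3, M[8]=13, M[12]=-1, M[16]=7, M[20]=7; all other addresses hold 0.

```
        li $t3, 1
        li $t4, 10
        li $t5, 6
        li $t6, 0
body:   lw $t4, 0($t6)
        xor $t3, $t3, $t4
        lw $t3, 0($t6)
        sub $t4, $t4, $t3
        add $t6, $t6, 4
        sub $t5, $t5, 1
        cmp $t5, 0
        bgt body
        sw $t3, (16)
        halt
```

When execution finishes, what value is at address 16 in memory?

after li $t3, 1: $t3=1
after li $t4, 10: $t4=10
after li $t5, 6: $t5=6
after li $t6, 0: $t6=0
after lw $t4, 0($t6): $t4=M[0]=-4
after xor $t3, $t3, $t4: $t3=1^(-4)=-3
after lw $t3, 0($t6): $t3=M[0]=-4
after sub $t4, $t4, $t3: $t4=(-4)-(-4)=0
after add $t6, $t6, 4: $t6=0+4=4
after sub $t5, $t5, 1: $t5=6-1=5
cmp $t5, 0  (cmp 5,0)
bgt body: taken
after lw $t4, 0($t6): $t4=M[4]=3
after xor $t3, $t3, $t4: $t3=(-4)^3=-1
after lw $t3, 0($t6): $t3=M[4]=3
after sub $t4, $t4, $t3: $t4=3-3=0
after add $t6, $t6, 4: $t6=4+4=8
after sub $t5, $t5, 1: $t5=5-1=4
cmp $t5, 0  (cmp 4,0)
bgt body: taken
after lw $t4, 0($t6): $t4=M[8]=13
after xor $t3, $t3, $t4: $t3=3^13=14
after lw $t3, 0($t6): $t3=M[8]=13
after sub $t4, $t4, $t3: $t4=13-13=0
after add $t6, $t6, 4: $t6=8+4=12
after sub $t5, $t5, 1: $t5=4-1=3
cmp $t5, 0  (cmp 3,0)
bgt body: taken
after lw $t4, 0($t6): $t4=M[12]=-1
after xor $t3, $t3, $t4: $t3=13^(-1)=-14
after lw $t3, 0($t6): $t3=M[12]=-1
after sub $t4, $t4, $t3: $t4=(-1)-(-1)=0
after add $t6, $t6, 4: $t6=12+4=16
after sub $t5, $t5, 1: $t5=3-1=2
cmp $t5, 0  (cmp 2,0)
bgt body: taken
after lw $t4, 0($t6): $t4=M[16]=7
after xor $t3, $t3, $t4: $t3=(-1)^7=-8
after lw $t3, 0($t6): $t3=M[16]=7
after sub $t4, $t4, $t3: $t4=7-7=0
after add $t6, $t6, 4: $t6=16+4=20
after sub $t5, $t5, 1: $t5=2-1=1
cmp $t5, 0  (cmp 1,0)
bgt body: taken
after lw $t4, 0($t6): $t4=M[20]=7
after xor $t3, $t3, $t4: $t3=7^7=0
after lw $t3, 0($t6): $t3=M[20]=7
after sub $t4, $t4, $t3: $t4=7-7=0
after add $t6, $t6, 4: $t6=20+4=24
after sub $t5, $t5, 1: $t5=1-1=0
cmp $t5, 0  (cmp 0,0)
bgt body: not taken
sw $t3, (16) → M[16]=7
halt.

7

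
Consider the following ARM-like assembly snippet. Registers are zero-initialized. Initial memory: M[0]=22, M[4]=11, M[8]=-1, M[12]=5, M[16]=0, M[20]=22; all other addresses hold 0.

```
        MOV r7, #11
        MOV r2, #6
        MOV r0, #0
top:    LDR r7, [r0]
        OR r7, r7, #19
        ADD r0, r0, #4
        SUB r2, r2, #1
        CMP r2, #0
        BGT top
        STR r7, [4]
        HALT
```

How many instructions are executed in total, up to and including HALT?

41

r7=11
r2=6
r0=0
r7=M[0]=22
r7=22|19=23
r0=0+4=4
r2=6-1=5
CMP r2, #0  (cmp 5,0)
BGT top: taken
r7=M[4]=11
r7=11|19=27
r0=4+4=8
r2=5-1=4
CMP r2, #0  (cmp 4,0)
BGT top: taken
r7=M[8]=-1
r7=(-1)|19=-1
r0=8+4=12
r2=4-1=3
CMP r2, #0  (cmp 3,0)
BGT top: taken
r7=M[12]=5
r7=5|19=23
r0=12+4=16
r2=3-1=2
CMP r2, #0  (cmp 2,0)
BGT top: taken
r7=M[16]=0
r7=0|19=19
r0=16+4=20
r2=2-1=1
CMP r2, #0  (cmp 1,0)
BGT top: taken
r7=M[20]=22
r7=22|19=23
r0=20+4=24
r2=1-1=0
CMP r2, #0  (cmp 0,0)
BGT top: not taken
STR r7, [4] → M[4]=23
halt.
Total executed instructions: 41.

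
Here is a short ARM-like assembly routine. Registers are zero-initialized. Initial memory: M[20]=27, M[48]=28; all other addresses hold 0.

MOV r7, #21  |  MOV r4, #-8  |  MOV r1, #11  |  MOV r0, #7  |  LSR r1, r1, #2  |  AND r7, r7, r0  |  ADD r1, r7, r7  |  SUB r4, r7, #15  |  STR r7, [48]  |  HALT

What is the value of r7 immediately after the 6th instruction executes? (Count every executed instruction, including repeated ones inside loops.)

5

r7=21
r4=-8
r1=11
r0=7
r1=11>>2=2
r7=21&7=5
After step 6: r7 = 5.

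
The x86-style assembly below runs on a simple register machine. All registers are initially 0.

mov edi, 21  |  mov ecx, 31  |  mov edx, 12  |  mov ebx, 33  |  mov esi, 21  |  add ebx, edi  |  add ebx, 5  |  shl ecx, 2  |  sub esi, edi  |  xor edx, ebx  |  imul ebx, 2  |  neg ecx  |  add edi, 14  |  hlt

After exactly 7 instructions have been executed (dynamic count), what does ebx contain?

59

mov edi, 21 → edi=21
mov ecx, 31 → ecx=31
mov edx, 12 → edx=12
mov ebx, 33 → ebx=33
mov esi, 21 → esi=21
add ebx, edi → ebx=33+21=54
add ebx, 5 → ebx=54+5=59
After step 7: ebx = 59.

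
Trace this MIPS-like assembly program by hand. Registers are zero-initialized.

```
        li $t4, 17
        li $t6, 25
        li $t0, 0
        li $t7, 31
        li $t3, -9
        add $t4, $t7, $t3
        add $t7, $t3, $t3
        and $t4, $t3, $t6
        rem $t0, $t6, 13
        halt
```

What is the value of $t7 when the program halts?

$t4=17
$t6=25
$t0=0
$t7=31
$t3=-9
$t4=31+(-9)=22
$t7=(-9)+(-9)=-18
$t4=(-9)&25=17
$t0=25%13=12
halt.

-18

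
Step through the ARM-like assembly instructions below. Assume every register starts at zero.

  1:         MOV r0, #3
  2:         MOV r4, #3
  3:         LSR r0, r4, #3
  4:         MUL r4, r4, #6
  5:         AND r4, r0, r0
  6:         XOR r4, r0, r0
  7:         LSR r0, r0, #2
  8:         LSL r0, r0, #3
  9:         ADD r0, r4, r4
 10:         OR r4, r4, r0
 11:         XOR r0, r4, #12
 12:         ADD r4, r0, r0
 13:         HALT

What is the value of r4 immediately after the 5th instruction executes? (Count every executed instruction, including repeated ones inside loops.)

r0=3
r4=3
r0=3>>3=0
r4=3*6=18
r4=0&0=0
After step 5: r4 = 0.

0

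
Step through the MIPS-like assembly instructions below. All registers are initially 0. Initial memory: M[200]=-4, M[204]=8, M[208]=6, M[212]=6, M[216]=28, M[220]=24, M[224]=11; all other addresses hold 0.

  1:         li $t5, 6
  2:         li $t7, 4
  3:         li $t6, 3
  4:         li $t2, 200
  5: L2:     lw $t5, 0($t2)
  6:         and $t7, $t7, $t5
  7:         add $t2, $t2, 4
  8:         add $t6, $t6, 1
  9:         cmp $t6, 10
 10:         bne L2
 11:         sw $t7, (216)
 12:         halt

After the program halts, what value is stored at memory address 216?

0

li $t5, 6 → $t5=6
li $t7, 4 → $t7=4
li $t6, 3 → $t6=3
li $t2, 200 → $t2=200
lw $t5, 0($t2) → $t5=M[200]=-4
and $t7, $t7, $t5 → $t7=4&(-4)=4
add $t2, $t2, 4 → $t2=200+4=204
add $t6, $t6, 1 → $t6=3+1=4
cmp $t6, 10  (cmp 4,10)
bne L2: taken
lw $t5, 0($t2) → $t5=M[204]=8
and $t7, $t7, $t5 → $t7=4&8=0
add $t2, $t2, 4 → $t2=204+4=208
add $t6, $t6, 1 → $t6=4+1=5
cmp $t6, 10  (cmp 5,10)
bne L2: taken
lw $t5, 0($t2) → $t5=M[208]=6
and $t7, $t7, $t5 → $t7=0&6=0
add $t2, $t2, 4 → $t2=208+4=212
add $t6, $t6, 1 → $t6=5+1=6
cmp $t6, 10  (cmp 6,10)
bne L2: taken
lw $t5, 0($t2) → $t5=M[212]=6
and $t7, $t7, $t5 → $t7=0&6=0
add $t2, $t2, 4 → $t2=212+4=216
add $t6, $t6, 1 → $t6=6+1=7
cmp $t6, 10  (cmp 7,10)
bne L2: taken
lw $t5, 0($t2) → $t5=M[216]=28
and $t7, $t7, $t5 → $t7=0&28=0
add $t2, $t2, 4 → $t2=216+4=220
add $t6, $t6, 1 → $t6=7+1=8
cmp $t6, 10  (cmp 8,10)
bne L2: taken
lw $t5, 0($t2) → $t5=M[220]=24
and $t7, $t7, $t5 → $t7=0&24=0
add $t2, $t2, 4 → $t2=220+4=224
add $t6, $t6, 1 → $t6=8+1=9
cmp $t6, 10  (cmp 9,10)
bne L2: taken
lw $t5, 0($t2) → $t5=M[224]=11
and $t7, $t7, $t5 → $t7=0&11=0
add $t2, $t2, 4 → $t2=224+4=228
add $t6, $t6, 1 → $t6=9+1=10
cmp $t6, 10  (cmp 10,10)
bne L2: not taken
sw $t7, (216) → M[216]=0
halt.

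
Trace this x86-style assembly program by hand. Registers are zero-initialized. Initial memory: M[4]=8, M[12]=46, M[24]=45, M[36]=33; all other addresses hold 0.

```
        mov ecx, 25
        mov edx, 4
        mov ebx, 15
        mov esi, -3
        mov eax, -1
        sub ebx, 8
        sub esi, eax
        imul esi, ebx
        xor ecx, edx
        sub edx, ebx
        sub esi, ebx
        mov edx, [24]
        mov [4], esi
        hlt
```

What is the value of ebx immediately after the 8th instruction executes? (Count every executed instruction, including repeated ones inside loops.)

mov ecx, 25 → ecx=25
mov edx, 4 → edx=4
mov ebx, 15 → ebx=15
mov esi, -3 → esi=-3
mov eax, -1 → eax=-1
sub ebx, 8 → ebx=15-8=7
sub esi, eax → esi=(-3)-(-1)=-2
imul esi, ebx → esi=(-2)*7=-14
After step 8: ebx = 7.

7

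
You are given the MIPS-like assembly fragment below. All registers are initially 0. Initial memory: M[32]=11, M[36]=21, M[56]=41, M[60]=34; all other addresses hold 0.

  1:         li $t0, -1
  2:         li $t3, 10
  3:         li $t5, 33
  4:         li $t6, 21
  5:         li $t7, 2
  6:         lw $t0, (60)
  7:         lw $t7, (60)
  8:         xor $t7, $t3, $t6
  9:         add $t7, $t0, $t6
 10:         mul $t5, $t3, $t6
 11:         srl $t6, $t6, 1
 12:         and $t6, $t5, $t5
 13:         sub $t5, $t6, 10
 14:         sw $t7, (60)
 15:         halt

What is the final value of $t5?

200

after li $t0, -1: $t0=-1
after li $t3, 10: $t3=10
after li $t5, 33: $t5=33
after li $t6, 21: $t6=21
after li $t7, 2: $t7=2
after lw $t0, (60): $t0=M[60]=34
after lw $t7, (60): $t7=M[60]=34
after xor $t7, $t3, $t6: $t7=10^21=31
after add $t7, $t0, $t6: $t7=34+21=55
after mul $t5, $t3, $t6: $t5=10*21=210
after srl $t6, $t6, 1: $t6=21>>1=10
after and $t6, $t5, $t5: $t6=210&210=210
after sub $t5, $t6, 10: $t5=210-10=200
sw $t7, (60) → M[60]=55
halt.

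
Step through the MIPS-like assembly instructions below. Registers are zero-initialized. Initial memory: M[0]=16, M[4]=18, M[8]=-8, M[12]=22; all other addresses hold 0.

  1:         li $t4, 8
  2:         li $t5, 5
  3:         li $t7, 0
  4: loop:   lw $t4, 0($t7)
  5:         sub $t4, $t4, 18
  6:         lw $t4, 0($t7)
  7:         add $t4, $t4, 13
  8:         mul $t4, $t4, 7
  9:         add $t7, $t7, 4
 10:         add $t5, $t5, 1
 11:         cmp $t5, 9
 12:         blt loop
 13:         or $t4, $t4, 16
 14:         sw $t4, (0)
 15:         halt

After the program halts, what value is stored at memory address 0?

245

after li $t4, 8: $t4=8
after li $t5, 5: $t5=5
after li $t7, 0: $t7=0
after lw $t4, 0($t7): $t4=M[0]=16
after sub $t4, $t4, 18: $t4=16-18=-2
after lw $t4, 0($t7): $t4=M[0]=16
after add $t4, $t4, 13: $t4=16+13=29
after mul $t4, $t4, 7: $t4=29*7=203
after add $t7, $t7, 4: $t7=0+4=4
after add $t5, $t5, 1: $t5=5+1=6
cmp $t5, 9  (cmp 6,9)
blt loop: taken
after lw $t4, 0($t7): $t4=M[4]=18
after sub $t4, $t4, 18: $t4=18-18=0
after lw $t4, 0($t7): $t4=M[4]=18
after add $t4, $t4, 13: $t4=18+13=31
after mul $t4, $t4, 7: $t4=31*7=217
after add $t7, $t7, 4: $t7=4+4=8
after add $t5, $t5, 1: $t5=6+1=7
cmp $t5, 9  (cmp 7,9)
blt loop: taken
after lw $t4, 0($t7): $t4=M[8]=-8
after sub $t4, $t4, 18: $t4=(-8)-18=-26
after lw $t4, 0($t7): $t4=M[8]=-8
after add $t4, $t4, 13: $t4=(-8)+13=5
after mul $t4, $t4, 7: $t4=5*7=35
after add $t7, $t7, 4: $t7=8+4=12
after add $t5, $t5, 1: $t5=7+1=8
cmp $t5, 9  (cmp 8,9)
blt loop: taken
after lw $t4, 0($t7): $t4=M[12]=22
after sub $t4, $t4, 18: $t4=22-18=4
after lw $t4, 0($t7): $t4=M[12]=22
after add $t4, $t4, 13: $t4=22+13=35
after mul $t4, $t4, 7: $t4=35*7=245
after add $t7, $t7, 4: $t7=12+4=16
after add $t5, $t5, 1: $t5=8+1=9
cmp $t5, 9  (cmp 9,9)
blt loop: not taken
after or $t4, $t4, 16: $t4=245|16=245
sw $t4, (0) → M[0]=245
halt.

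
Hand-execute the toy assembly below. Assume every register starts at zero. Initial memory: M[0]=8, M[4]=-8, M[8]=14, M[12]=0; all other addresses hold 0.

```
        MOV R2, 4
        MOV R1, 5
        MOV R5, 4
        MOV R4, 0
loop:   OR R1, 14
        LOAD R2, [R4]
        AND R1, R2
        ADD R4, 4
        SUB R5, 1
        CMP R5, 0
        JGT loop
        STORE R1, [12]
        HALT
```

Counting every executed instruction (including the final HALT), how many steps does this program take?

MOV R2, 4 → R2=4
MOV R1, 5 → R1=5
MOV R5, 4 → R5=4
MOV R4, 0 → R4=0
OR R1, 14 → R1=5|14=15
LOAD R2, [R4] → R2=M[0]=8
AND R1, R2 → R1=15&8=8
ADD R4, 4 → R4=0+4=4
SUB R5, 1 → R5=4-1=3
CMP R5, 0  (cmp 3,0)
JGT loop: taken
OR R1, 14 → R1=8|14=14
LOAD R2, [R4] → R2=M[4]=-8
AND R1, R2 → R1=14&(-8)=8
ADD R4, 4 → R4=4+4=8
SUB R5, 1 → R5=3-1=2
CMP R5, 0  (cmp 2,0)
JGT loop: taken
OR R1, 14 → R1=8|14=14
LOAD R2, [R4] → R2=M[8]=14
AND R1, R2 → R1=14&14=14
ADD R4, 4 → R4=8+4=12
SUB R5, 1 → R5=2-1=1
CMP R5, 0  (cmp 1,0)
JGT loop: taken
OR R1, 14 → R1=14|14=14
LOAD R2, [R4] → R2=M[12]=0
AND R1, R2 → R1=14&0=0
ADD R4, 4 → R4=12+4=16
SUB R5, 1 → R5=1-1=0
CMP R5, 0  (cmp 0,0)
JGT loop: not taken
STORE R1, [12] → M[12]=0
halt.
Total executed instructions: 34.

34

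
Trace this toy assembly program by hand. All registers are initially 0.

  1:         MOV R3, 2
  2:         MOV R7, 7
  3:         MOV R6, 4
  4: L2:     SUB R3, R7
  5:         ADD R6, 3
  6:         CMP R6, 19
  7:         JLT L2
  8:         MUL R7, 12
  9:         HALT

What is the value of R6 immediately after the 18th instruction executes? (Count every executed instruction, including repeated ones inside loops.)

MOV R3, 2 → R3=2
MOV R7, 7 → R7=7
MOV R6, 4 → R6=4
SUB R3, R7 → R3=2-7=-5
ADD R6, 3 → R6=4+3=7
CMP R6, 19  (cmp 7,19)
JLT L2: taken
SUB R3, R7 → R3=(-5)-7=-12
ADD R6, 3 → R6=7+3=10
CMP R6, 19  (cmp 10,19)
JLT L2: taken
SUB R3, R7 → R3=(-12)-7=-19
ADD R6, 3 → R6=10+3=13
CMP R6, 19  (cmp 13,19)
JLT L2: taken
SUB R3, R7 → R3=(-19)-7=-26
ADD R6, 3 → R6=13+3=16
CMP R6, 19  (cmp 16,19)
After step 18: R6 = 16.

16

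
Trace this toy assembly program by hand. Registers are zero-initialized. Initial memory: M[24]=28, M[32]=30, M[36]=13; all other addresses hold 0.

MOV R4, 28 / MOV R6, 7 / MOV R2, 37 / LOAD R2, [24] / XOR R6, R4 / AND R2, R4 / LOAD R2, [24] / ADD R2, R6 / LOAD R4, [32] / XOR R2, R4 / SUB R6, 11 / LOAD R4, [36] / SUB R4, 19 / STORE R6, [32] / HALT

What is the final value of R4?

MOV R4, 28 → R4=28
MOV R6, 7 → R6=7
MOV R2, 37 → R2=37
LOAD R2, [24] → R2=M[24]=28
XOR R6, R4 → R6=7^28=27
AND R2, R4 → R2=28&28=28
LOAD R2, [24] → R2=M[24]=28
ADD R2, R6 → R2=28+27=55
LOAD R4, [32] → R4=M[32]=30
XOR R2, R4 → R2=55^30=41
SUB R6, 11 → R6=27-11=16
LOAD R4, [36] → R4=M[36]=13
SUB R4, 19 → R4=13-19=-6
STORE R6, [32] → M[32]=16
halt.

-6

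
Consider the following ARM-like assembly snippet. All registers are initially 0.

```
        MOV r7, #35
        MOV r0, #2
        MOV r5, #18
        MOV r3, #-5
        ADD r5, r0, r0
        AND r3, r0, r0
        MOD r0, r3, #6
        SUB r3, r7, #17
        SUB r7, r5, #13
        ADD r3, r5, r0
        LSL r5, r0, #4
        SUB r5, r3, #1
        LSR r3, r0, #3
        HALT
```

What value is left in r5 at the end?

MOV r7, #35 → r7=35
MOV r0, #2 → r0=2
MOV r5, #18 → r5=18
MOV r3, #-5 → r3=-5
ADD r5, r0, r0 → r5=2+2=4
AND r3, r0, r0 → r3=2&2=2
MOD r0, r3, #6 → r0=2%6=2
SUB r3, r7, #17 → r3=35-17=18
SUB r7, r5, #13 → r7=4-13=-9
ADD r3, r5, r0 → r3=4+2=6
LSL r5, r0, #4 → r5=2<<4=32
SUB r5, r3, #1 → r5=6-1=5
LSR r3, r0, #3 → r3=2>>3=0
halt.

5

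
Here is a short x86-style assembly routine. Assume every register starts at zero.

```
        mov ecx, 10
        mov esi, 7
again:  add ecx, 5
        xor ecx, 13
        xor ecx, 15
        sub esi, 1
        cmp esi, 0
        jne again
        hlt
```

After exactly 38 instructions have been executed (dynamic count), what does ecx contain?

ecx=10
esi=7
ecx=10+5=15
ecx=15^13=2
ecx=2^15=13
esi=7-1=6
cmp esi, 0  (cmp 6,0)
jne again: taken
ecx=13+5=18
ecx=18^13=31
ecx=31^15=16
esi=6-1=5
cmp esi, 0  (cmp 5,0)
jne again: taken
ecx=16+5=21
ecx=21^13=24
ecx=24^15=23
esi=5-1=4
cmp esi, 0  (cmp 4,0)
jne again: taken
ecx=23+5=28
ecx=28^13=17
ecx=17^15=30
esi=4-1=3
cmp esi, 0  (cmp 3,0)
jne again: taken
ecx=30+5=35
ecx=35^13=46
ecx=46^15=33
esi=3-1=2
cmp esi, 0  (cmp 2,0)
jne again: taken
ecx=33+5=38
ecx=38^13=43
ecx=43^15=36
esi=2-1=1
cmp esi, 0  (cmp 1,0)
jne again: taken
After step 38: ecx = 36.

36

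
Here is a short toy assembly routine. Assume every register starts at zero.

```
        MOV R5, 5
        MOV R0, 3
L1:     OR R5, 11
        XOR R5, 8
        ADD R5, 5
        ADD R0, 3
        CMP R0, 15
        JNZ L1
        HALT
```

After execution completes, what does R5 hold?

12

R5=5
R0=3
R5=5|11=15
R5=15^8=7
R5=7+5=12
R0=3+3=6
CMP R0, 15  (cmp 6,15)
JNZ L1: taken
R5=12|11=15
R5=15^8=7
R5=7+5=12
R0=6+3=9
CMP R0, 15  (cmp 9,15)
JNZ L1: taken
R5=12|11=15
R5=15^8=7
R5=7+5=12
R0=9+3=12
CMP R0, 15  (cmp 12,15)
JNZ L1: taken
R5=12|11=15
R5=15^8=7
R5=7+5=12
R0=12+3=15
CMP R0, 15  (cmp 15,15)
JNZ L1: not taken
halt.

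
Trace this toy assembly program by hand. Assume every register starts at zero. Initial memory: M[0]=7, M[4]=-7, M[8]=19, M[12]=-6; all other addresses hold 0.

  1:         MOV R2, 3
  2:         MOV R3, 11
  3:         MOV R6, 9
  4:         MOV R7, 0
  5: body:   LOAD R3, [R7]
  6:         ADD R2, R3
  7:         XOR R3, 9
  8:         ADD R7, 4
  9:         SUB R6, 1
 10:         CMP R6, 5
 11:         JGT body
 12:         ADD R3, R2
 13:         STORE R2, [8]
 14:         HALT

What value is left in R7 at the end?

MOV R2, 3 → R2=3
MOV R3, 11 → R3=11
MOV R6, 9 → R6=9
MOV R7, 0 → R7=0
LOAD R3, [R7] → R3=M[0]=7
ADD R2, R3 → R2=3+7=10
XOR R3, 9 → R3=7^9=14
ADD R7, 4 → R7=0+4=4
SUB R6, 1 → R6=9-1=8
CMP R6, 5  (cmp 8,5)
JGT body: taken
LOAD R3, [R7] → R3=M[4]=-7
ADD R2, R3 → R2=10+(-7)=3
XOR R3, 9 → R3=(-7)^9=-16
ADD R7, 4 → R7=4+4=8
SUB R6, 1 → R6=8-1=7
CMP R6, 5  (cmp 7,5)
JGT body: taken
LOAD R3, [R7] → R3=M[8]=19
ADD R2, R3 → R2=3+19=22
XOR R3, 9 → R3=19^9=26
ADD R7, 4 → R7=8+4=12
SUB R6, 1 → R6=7-1=6
CMP R6, 5  (cmp 6,5)
JGT body: taken
LOAD R3, [R7] → R3=M[12]=-6
ADD R2, R3 → R2=22+(-6)=16
XOR R3, 9 → R3=(-6)^9=-13
ADD R7, 4 → R7=12+4=16
SUB R6, 1 → R6=6-1=5
CMP R6, 5  (cmp 5,5)
JGT body: not taken
ADD R3, R2 → R3=(-13)+16=3
STORE R2, [8] → M[8]=16
halt.

16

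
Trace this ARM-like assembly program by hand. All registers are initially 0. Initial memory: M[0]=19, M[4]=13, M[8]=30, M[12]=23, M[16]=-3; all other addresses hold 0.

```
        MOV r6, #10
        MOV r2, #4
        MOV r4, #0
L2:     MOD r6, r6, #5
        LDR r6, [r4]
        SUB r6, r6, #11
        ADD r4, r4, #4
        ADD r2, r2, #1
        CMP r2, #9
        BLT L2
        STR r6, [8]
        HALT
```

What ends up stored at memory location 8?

-14

MOV r6, #10 → r6=10
MOV r2, #4 → r2=4
MOV r4, #0 → r4=0
MOD r6, r6, #5 → r6=10%5=0
LDR r6, [r4] → r6=M[0]=19
SUB r6, r6, #11 → r6=19-11=8
ADD r4, r4, #4 → r4=0+4=4
ADD r2, r2, #1 → r2=4+1=5
CMP r2, #9  (cmp 5,9)
BLT L2: taken
MOD r6, r6, #5 → r6=8%5=3
LDR r6, [r4] → r6=M[4]=13
SUB r6, r6, #11 → r6=13-11=2
ADD r4, r4, #4 → r4=4+4=8
ADD r2, r2, #1 → r2=5+1=6
CMP r2, #9  (cmp 6,9)
BLT L2: taken
MOD r6, r6, #5 → r6=2%5=2
LDR r6, [r4] → r6=M[8]=30
SUB r6, r6, #11 → r6=30-11=19
ADD r4, r4, #4 → r4=8+4=12
ADD r2, r2, #1 → r2=6+1=7
CMP r2, #9  (cmp 7,9)
BLT L2: taken
MOD r6, r6, #5 → r6=19%5=4
LDR r6, [r4] → r6=M[12]=23
SUB r6, r6, #11 → r6=23-11=12
ADD r4, r4, #4 → r4=12+4=16
ADD r2, r2, #1 → r2=7+1=8
CMP r2, #9  (cmp 8,9)
BLT L2: taken
MOD r6, r6, #5 → r6=12%5=2
LDR r6, [r4] → r6=M[16]=-3
SUB r6, r6, #11 → r6=(-3)-11=-14
ADD r4, r4, #4 → r4=16+4=20
ADD r2, r2, #1 → r2=8+1=9
CMP r2, #9  (cmp 9,9)
BLT L2: not taken
STR r6, [8] → M[8]=-14
halt.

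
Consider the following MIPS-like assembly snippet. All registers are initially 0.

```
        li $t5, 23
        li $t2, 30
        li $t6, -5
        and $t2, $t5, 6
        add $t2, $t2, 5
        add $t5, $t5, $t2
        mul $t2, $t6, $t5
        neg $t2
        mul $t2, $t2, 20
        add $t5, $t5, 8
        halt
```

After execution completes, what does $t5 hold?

42

li $t5, 23 → $t5=23
li $t2, 30 → $t2=30
li $t6, -5 → $t6=-5
and $t2, $t5, 6 → $t2=23&6=6
add $t2, $t2, 5 → $t2=6+5=11
add $t5, $t5, $t2 → $t5=23+11=34
mul $t2, $t6, $t5 → $t2=(-5)*34=-170
neg $t2 → $t2=-(-170)=170
mul $t2, $t2, 20 → $t2=170*20=3400
add $t5, $t5, 8 → $t5=34+8=42
halt.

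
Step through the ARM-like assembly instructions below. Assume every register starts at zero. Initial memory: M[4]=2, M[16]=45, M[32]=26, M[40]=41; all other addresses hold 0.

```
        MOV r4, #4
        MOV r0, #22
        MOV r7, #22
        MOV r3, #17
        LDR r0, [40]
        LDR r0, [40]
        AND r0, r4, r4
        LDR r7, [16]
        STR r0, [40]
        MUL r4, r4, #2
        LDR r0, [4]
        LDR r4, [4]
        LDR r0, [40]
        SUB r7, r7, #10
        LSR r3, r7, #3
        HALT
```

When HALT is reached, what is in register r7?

35

after MOV r4, #4: r4=4
after MOV r0, #22: r0=22
after MOV r7, #22: r7=22
after MOV r3, #17: r3=17
after LDR r0, [40]: r0=M[40]=41
after LDR r0, [40]: r0=M[40]=41
after AND r0, r4, r4: r0=4&4=4
after LDR r7, [16]: r7=M[16]=45
STR r0, [40] → M[40]=4
after MUL r4, r4, #2: r4=4*2=8
after LDR r0, [4]: r0=M[4]=2
after LDR r4, [4]: r4=M[4]=2
after LDR r0, [40]: r0=M[40]=4
after SUB r7, r7, #10: r7=45-10=35
after LSR r3, r7, #3: r3=35>>3=4
halt.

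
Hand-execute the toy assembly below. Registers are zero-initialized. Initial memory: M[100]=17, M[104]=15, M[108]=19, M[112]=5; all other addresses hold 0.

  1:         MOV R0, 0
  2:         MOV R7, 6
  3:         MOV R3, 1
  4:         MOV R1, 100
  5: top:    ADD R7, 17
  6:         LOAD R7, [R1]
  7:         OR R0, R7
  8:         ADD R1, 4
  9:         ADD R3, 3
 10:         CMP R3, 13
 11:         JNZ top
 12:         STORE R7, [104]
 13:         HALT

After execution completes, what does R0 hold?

31

R0=0
R7=6
R3=1
R1=100
R7=6+17=23
R7=M[100]=17
R0=0|17=17
R1=100+4=104
R3=1+3=4
CMP R3, 13  (cmp 4,13)
JNZ top: taken
R7=17+17=34
R7=M[104]=15
R0=17|15=31
R1=104+4=108
R3=4+3=7
CMP R3, 13  (cmp 7,13)
JNZ top: taken
R7=15+17=32
R7=M[108]=19
R0=31|19=31
R1=108+4=112
R3=7+3=10
CMP R3, 13  (cmp 10,13)
JNZ top: taken
R7=19+17=36
R7=M[112]=5
R0=31|5=31
R1=112+4=116
R3=10+3=13
CMP R3, 13  (cmp 13,13)
JNZ top: not taken
STORE R7, [104] → M[104]=5
halt.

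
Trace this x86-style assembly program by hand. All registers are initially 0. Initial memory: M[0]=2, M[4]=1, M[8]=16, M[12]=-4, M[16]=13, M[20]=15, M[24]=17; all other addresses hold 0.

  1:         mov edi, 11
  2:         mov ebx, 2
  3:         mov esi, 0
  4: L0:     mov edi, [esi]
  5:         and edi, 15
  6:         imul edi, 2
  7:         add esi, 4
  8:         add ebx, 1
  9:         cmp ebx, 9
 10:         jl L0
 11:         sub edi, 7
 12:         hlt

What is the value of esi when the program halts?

after mov edi, 11: edi=11
after mov ebx, 2: ebx=2
after mov esi, 0: esi=0
after mov edi, [esi]: edi=M[0]=2
after and edi, 15: edi=2&15=2
after imul edi, 2: edi=2*2=4
after add esi, 4: esi=0+4=4
after add ebx, 1: ebx=2+1=3
cmp ebx, 9  (cmp 3,9)
jl L0: taken
after mov edi, [esi]: edi=M[4]=1
after and edi, 15: edi=1&15=1
after imul edi, 2: edi=1*2=2
after add esi, 4: esi=4+4=8
after add ebx, 1: ebx=3+1=4
cmp ebx, 9  (cmp 4,9)
jl L0: taken
after mov edi, [esi]: edi=M[8]=16
after and edi, 15: edi=16&15=0
after imul edi, 2: edi=0*2=0
after add esi, 4: esi=8+4=12
after add ebx, 1: ebx=4+1=5
cmp ebx, 9  (cmp 5,9)
jl L0: taken
after mov edi, [esi]: edi=M[12]=-4
after and edi, 15: edi=(-4)&15=12
after imul edi, 2: edi=12*2=24
after add esi, 4: esi=12+4=16
after add ebx, 1: ebx=5+1=6
cmp ebx, 9  (cmp 6,9)
jl L0: taken
after mov edi, [esi]: edi=M[16]=13
after and edi, 15: edi=13&15=13
after imul edi, 2: edi=13*2=26
after add esi, 4: esi=16+4=20
after add ebx, 1: ebx=6+1=7
cmp ebx, 9  (cmp 7,9)
jl L0: taken
after mov edi, [esi]: edi=M[20]=15
after and edi, 15: edi=15&15=15
after imul edi, 2: edi=15*2=30
after add esi, 4: esi=20+4=24
after add ebx, 1: ebx=7+1=8
cmp ebx, 9  (cmp 8,9)
jl L0: taken
after mov edi, [esi]: edi=M[24]=17
after and edi, 15: edi=17&15=1
after imul edi, 2: edi=1*2=2
after add esi, 4: esi=24+4=28
after add ebx, 1: ebx=8+1=9
cmp ebx, 9  (cmp 9,9)
jl L0: not taken
after sub edi, 7: edi=2-7=-5
halt.

28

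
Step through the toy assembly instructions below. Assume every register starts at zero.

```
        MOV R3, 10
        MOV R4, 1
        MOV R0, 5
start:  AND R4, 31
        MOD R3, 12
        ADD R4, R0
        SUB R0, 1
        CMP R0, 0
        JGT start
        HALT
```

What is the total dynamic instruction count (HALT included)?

34

MOV R3, 10 → R3=10
MOV R4, 1 → R4=1
MOV R0, 5 → R0=5
AND R4, 31 → R4=1&31=1
MOD R3, 12 → R3=10%12=10
ADD R4, R0 → R4=1+5=6
SUB R0, 1 → R0=5-1=4
CMP R0, 0  (cmp 4,0)
JGT start: taken
AND R4, 31 → R4=6&31=6
MOD R3, 12 → R3=10%12=10
ADD R4, R0 → R4=6+4=10
SUB R0, 1 → R0=4-1=3
CMP R0, 0  (cmp 3,0)
JGT start: taken
AND R4, 31 → R4=10&31=10
MOD R3, 12 → R3=10%12=10
ADD R4, R0 → R4=10+3=13
SUB R0, 1 → R0=3-1=2
CMP R0, 0  (cmp 2,0)
JGT start: taken
AND R4, 31 → R4=13&31=13
MOD R3, 12 → R3=10%12=10
ADD R4, R0 → R4=13+2=15
SUB R0, 1 → R0=2-1=1
CMP R0, 0  (cmp 1,0)
JGT start: taken
AND R4, 31 → R4=15&31=15
MOD R3, 12 → R3=10%12=10
ADD R4, R0 → R4=15+1=16
SUB R0, 1 → R0=1-1=0
CMP R0, 0  (cmp 0,0)
JGT start: not taken
halt.
Total executed instructions: 34.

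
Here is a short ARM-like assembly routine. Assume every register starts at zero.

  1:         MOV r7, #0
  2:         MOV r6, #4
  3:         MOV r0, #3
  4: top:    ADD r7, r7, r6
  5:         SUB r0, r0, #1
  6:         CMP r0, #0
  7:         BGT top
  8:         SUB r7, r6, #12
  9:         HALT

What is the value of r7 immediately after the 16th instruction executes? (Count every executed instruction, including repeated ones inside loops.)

-8

after MOV r7, #0: r7=0
after MOV r6, #4: r6=4
after MOV r0, #3: r0=3
after ADD r7, r7, r6: r7=0+4=4
after SUB r0, r0, #1: r0=3-1=2
CMP r0, #0  (cmp 2,0)
BGT top: taken
after ADD r7, r7, r6: r7=4+4=8
after SUB r0, r0, #1: r0=2-1=1
CMP r0, #0  (cmp 1,0)
BGT top: taken
after ADD r7, r7, r6: r7=8+4=12
after SUB r0, r0, #1: r0=1-1=0
CMP r0, #0  (cmp 0,0)
BGT top: not taken
after SUB r7, r6, #12: r7=4-12=-8
After step 16: r7 = -8.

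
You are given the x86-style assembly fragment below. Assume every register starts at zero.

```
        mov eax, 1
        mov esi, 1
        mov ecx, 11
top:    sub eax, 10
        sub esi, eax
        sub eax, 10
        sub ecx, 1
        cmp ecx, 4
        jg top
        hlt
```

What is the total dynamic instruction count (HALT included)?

46

mov eax, 1 → eax=1
mov esi, 1 → esi=1
mov ecx, 11 → ecx=11
sub eax, 10 → eax=1-10=-9
sub esi, eax → esi=1-(-9)=10
sub eax, 10 → eax=(-9)-10=-19
sub ecx, 1 → ecx=11-1=10
cmp ecx, 4  (cmp 10,4)
jg top: taken
sub eax, 10 → eax=(-19)-10=-29
sub esi, eax → esi=10-(-29)=39
sub eax, 10 → eax=(-29)-10=-39
sub ecx, 1 → ecx=10-1=9
cmp ecx, 4  (cmp 9,4)
jg top: taken
sub eax, 10 → eax=(-39)-10=-49
sub esi, eax → esi=39-(-49)=88
sub eax, 10 → eax=(-49)-10=-59
sub ecx, 1 → ecx=9-1=8
cmp ecx, 4  (cmp 8,4)
jg top: taken
sub eax, 10 → eax=(-59)-10=-69
sub esi, eax → esi=88-(-69)=157
sub eax, 10 → eax=(-69)-10=-79
sub ecx, 1 → ecx=8-1=7
cmp ecx, 4  (cmp 7,4)
jg top: taken
sub eax, 10 → eax=(-79)-10=-89
sub esi, eax → esi=157-(-89)=246
sub eax, 10 → eax=(-89)-10=-99
sub ecx, 1 → ecx=7-1=6
cmp ecx, 4  (cmp 6,4)
jg top: taken
sub eax, 10 → eax=(-99)-10=-109
sub esi, eax → esi=246-(-109)=355
sub eax, 10 → eax=(-109)-10=-119
sub ecx, 1 → ecx=6-1=5
cmp ecx, 4  (cmp 5,4)
jg top: taken
sub eax, 10 → eax=(-119)-10=-129
sub esi, eax → esi=355-(-129)=484
sub eax, 10 → eax=(-129)-10=-139
sub ecx, 1 → ecx=5-1=4
cmp ecx, 4  (cmp 4,4)
jg top: not taken
halt.
Total executed instructions: 46.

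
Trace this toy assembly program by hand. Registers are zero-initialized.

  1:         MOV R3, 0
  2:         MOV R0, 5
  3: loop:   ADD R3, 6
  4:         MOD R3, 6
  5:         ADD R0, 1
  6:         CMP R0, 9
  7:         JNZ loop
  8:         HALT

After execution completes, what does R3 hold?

MOV R3, 0 → R3=0
MOV R0, 5 → R0=5
ADD R3, 6 → R3=0+6=6
MOD R3, 6 → R3=6%6=0
ADD R0, 1 → R0=5+1=6
CMP R0, 9  (cmp 6,9)
JNZ loop: taken
ADD R3, 6 → R3=0+6=6
MOD R3, 6 → R3=6%6=0
ADD R0, 1 → R0=6+1=7
CMP R0, 9  (cmp 7,9)
JNZ loop: taken
ADD R3, 6 → R3=0+6=6
MOD R3, 6 → R3=6%6=0
ADD R0, 1 → R0=7+1=8
CMP R0, 9  (cmp 8,9)
JNZ loop: taken
ADD R3, 6 → R3=0+6=6
MOD R3, 6 → R3=6%6=0
ADD R0, 1 → R0=8+1=9
CMP R0, 9  (cmp 9,9)
JNZ loop: not taken
halt.

0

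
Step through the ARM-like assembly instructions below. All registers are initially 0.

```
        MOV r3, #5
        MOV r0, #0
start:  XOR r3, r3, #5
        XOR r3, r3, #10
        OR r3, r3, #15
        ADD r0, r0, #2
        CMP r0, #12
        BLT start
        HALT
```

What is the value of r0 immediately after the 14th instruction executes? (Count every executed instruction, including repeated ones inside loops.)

after MOV r3, #5: r3=5
after MOV r0, #0: r0=0
after XOR r3, r3, #5: r3=5^5=0
after XOR r3, r3, #10: r3=0^10=10
after OR r3, r3, #15: r3=10|15=15
after ADD r0, r0, #2: r0=0+2=2
CMP r0, #12  (cmp 2,12)
BLT start: taken
after XOR r3, r3, #5: r3=15^5=10
after XOR r3, r3, #10: r3=10^10=0
after OR r3, r3, #15: r3=0|15=15
after ADD r0, r0, #2: r0=2+2=4
CMP r0, #12  (cmp 4,12)
BLT start: taken
After step 14: r0 = 4.

4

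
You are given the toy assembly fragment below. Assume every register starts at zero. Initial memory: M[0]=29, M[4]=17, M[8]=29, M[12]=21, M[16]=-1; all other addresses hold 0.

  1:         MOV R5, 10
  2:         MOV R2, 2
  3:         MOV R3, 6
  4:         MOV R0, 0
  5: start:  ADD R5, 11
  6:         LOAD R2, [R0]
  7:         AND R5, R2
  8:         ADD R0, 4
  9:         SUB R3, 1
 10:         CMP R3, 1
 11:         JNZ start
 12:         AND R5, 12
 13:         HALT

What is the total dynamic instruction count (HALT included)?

41

R5=10
R2=2
R3=6
R0=0
R5=10+11=21
R2=M[0]=29
R5=21&29=21
R0=0+4=4
R3=6-1=5
CMP R3, 1  (cmp 5,1)
JNZ start: taken
R5=21+11=32
R2=M[4]=17
R5=32&17=0
R0=4+4=8
R3=5-1=4
CMP R3, 1  (cmp 4,1)
JNZ start: taken
R5=0+11=11
R2=M[8]=29
R5=11&29=9
R0=8+4=12
R3=4-1=3
CMP R3, 1  (cmp 3,1)
JNZ start: taken
R5=9+11=20
R2=M[12]=21
R5=20&21=20
R0=12+4=16
R3=3-1=2
CMP R3, 1  (cmp 2,1)
JNZ start: taken
R5=20+11=31
R2=M[16]=-1
R5=31&(-1)=31
R0=16+4=20
R3=2-1=1
CMP R3, 1  (cmp 1,1)
JNZ start: not taken
R5=31&12=12
halt.
Total executed instructions: 41.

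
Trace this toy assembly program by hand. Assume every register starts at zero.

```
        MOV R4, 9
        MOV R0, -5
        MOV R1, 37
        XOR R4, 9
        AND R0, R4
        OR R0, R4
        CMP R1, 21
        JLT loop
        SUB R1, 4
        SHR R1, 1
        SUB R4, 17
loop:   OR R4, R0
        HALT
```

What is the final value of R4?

-17

R4=9
R0=-5
R1=37
R4=9^9=0
R0=(-5)&0=0
R0=0|0=0
CMP R1, 21  (cmp 37,21)
JLT loop: not taken
R1=37-4=33
R1=33>>1=16
R4=0-17=-17
R4=(-17)|0=-17
halt.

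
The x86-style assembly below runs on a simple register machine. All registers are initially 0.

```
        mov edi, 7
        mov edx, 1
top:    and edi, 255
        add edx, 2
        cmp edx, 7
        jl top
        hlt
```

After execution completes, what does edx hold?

mov edi, 7 → edi=7
mov edx, 1 → edx=1
and edi, 255 → edi=7&255=7
add edx, 2 → edx=1+2=3
cmp edx, 7  (cmp 3,7)
jl top: taken
and edi, 255 → edi=7&255=7
add edx, 2 → edx=3+2=5
cmp edx, 7  (cmp 5,7)
jl top: taken
and edi, 255 → edi=7&255=7
add edx, 2 → edx=5+2=7
cmp edx, 7  (cmp 7,7)
jl top: not taken
halt.

7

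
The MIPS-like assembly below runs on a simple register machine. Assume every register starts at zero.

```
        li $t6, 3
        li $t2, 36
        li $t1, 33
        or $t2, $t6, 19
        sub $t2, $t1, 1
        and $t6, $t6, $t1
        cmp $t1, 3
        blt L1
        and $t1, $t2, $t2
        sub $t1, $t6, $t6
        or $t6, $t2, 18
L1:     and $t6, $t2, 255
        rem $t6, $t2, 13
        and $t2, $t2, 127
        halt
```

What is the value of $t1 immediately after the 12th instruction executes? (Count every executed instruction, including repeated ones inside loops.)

0

$t6=3
$t2=36
$t1=33
$t2=3|19=19
$t2=33-1=32
$t6=3&33=1
cmp $t1, 3  (cmp 33,3)
blt L1: not taken
$t1=32&32=32
$t1=1-1=0
$t6=32|18=50
$t6=32&255=32
After step 12: $t1 = 0.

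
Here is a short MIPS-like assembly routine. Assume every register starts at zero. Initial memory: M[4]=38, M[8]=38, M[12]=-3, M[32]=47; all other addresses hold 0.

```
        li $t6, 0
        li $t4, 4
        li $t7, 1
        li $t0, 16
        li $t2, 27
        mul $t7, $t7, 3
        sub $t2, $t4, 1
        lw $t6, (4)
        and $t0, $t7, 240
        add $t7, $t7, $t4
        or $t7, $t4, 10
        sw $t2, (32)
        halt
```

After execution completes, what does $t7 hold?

14

li $t6, 0 → $t6=0
li $t4, 4 → $t4=4
li $t7, 1 → $t7=1
li $t0, 16 → $t0=16
li $t2, 27 → $t2=27
mul $t7, $t7, 3 → $t7=1*3=3
sub $t2, $t4, 1 → $t2=4-1=3
lw $t6, (4) → $t6=M[4]=38
and $t0, $t7, 240 → $t0=3&240=0
add $t7, $t7, $t4 → $t7=3+4=7
or $t7, $t4, 10 → $t7=4|10=14
sw $t2, (32) → M[32]=3
halt.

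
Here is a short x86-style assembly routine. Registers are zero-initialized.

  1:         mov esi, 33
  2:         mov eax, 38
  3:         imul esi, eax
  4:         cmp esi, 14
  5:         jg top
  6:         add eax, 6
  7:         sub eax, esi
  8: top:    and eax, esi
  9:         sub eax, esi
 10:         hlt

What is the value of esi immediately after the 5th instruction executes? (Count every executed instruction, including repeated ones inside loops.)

1254

after mov esi, 33: esi=33
after mov eax, 38: eax=38
after imul esi, eax: esi=33*38=1254
cmp esi, 14  (cmp 1254,14)
jg top: taken
After step 5: esi = 1254.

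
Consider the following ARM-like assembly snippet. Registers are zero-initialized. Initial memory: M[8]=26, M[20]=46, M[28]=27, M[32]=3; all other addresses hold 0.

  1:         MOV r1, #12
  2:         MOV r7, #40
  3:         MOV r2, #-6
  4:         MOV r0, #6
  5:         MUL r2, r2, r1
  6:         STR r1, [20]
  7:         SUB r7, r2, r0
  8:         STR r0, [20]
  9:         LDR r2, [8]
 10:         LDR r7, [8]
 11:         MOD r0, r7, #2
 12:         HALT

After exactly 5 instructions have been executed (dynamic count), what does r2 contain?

r1=12
r7=40
r2=-6
r0=6
r2=(-6)*12=-72
After step 5: r2 = -72.

-72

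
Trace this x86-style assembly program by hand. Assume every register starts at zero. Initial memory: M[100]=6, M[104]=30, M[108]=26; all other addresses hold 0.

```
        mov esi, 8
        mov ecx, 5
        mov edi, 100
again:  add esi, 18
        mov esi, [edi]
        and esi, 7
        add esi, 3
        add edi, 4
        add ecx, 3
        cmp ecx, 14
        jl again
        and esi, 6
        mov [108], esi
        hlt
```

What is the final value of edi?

mov esi, 8 → esi=8
mov ecx, 5 → ecx=5
mov edi, 100 → edi=100
add esi, 18 → esi=8+18=26
mov esi, [edi] → esi=M[100]=6
and esi, 7 → esi=6&7=6
add esi, 3 → esi=6+3=9
add edi, 4 → edi=100+4=104
add ecx, 3 → ecx=5+3=8
cmp ecx, 14  (cmp 8,14)
jl again: taken
add esi, 18 → esi=9+18=27
mov esi, [edi] → esi=M[104]=30
and esi, 7 → esi=30&7=6
add esi, 3 → esi=6+3=9
add edi, 4 → edi=104+4=108
add ecx, 3 → ecx=8+3=11
cmp ecx, 14  (cmp 11,14)
jl again: taken
add esi, 18 → esi=9+18=27
mov esi, [edi] → esi=M[108]=26
and esi, 7 → esi=26&7=2
add esi, 3 → esi=2+3=5
add edi, 4 → edi=108+4=112
add ecx, 3 → ecx=11+3=14
cmp ecx, 14  (cmp 14,14)
jl again: not taken
and esi, 6 → esi=5&6=4
mov [108], esi → M[108]=4
halt.

112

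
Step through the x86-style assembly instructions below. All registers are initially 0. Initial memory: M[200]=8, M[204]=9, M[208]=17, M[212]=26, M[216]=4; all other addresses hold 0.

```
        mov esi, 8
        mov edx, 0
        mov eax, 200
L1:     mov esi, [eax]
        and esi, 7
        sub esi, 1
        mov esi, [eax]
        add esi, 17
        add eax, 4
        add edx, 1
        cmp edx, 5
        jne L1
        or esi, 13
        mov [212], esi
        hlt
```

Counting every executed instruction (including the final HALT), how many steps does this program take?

esi=8
edx=0
eax=200
esi=M[200]=8
esi=8&7=0
esi=0-1=-1
esi=M[200]=8
esi=8+17=25
eax=200+4=204
edx=0+1=1
cmp edx, 5  (cmp 1,5)
jne L1: taken
esi=M[204]=9
esi=9&7=1
esi=1-1=0
esi=M[204]=9
esi=9+17=26
eax=204+4=208
edx=1+1=2
cmp edx, 5  (cmp 2,5)
jne L1: taken
esi=M[208]=17
esi=17&7=1
esi=1-1=0
esi=M[208]=17
esi=17+17=34
eax=208+4=212
edx=2+1=3
cmp edx, 5  (cmp 3,5)
jne L1: taken
esi=M[212]=26
esi=26&7=2
esi=2-1=1
esi=M[212]=26
esi=26+17=43
eax=212+4=216
edx=3+1=4
cmp edx, 5  (cmp 4,5)
jne L1: taken
esi=M[216]=4
esi=4&7=4
esi=4-1=3
esi=M[216]=4
esi=4+17=21
eax=216+4=220
edx=4+1=5
cmp edx, 5  (cmp 5,5)
jne L1: not taken
esi=21|13=29
mov [212], esi → M[212]=29
halt.
Total executed instructions: 51.

51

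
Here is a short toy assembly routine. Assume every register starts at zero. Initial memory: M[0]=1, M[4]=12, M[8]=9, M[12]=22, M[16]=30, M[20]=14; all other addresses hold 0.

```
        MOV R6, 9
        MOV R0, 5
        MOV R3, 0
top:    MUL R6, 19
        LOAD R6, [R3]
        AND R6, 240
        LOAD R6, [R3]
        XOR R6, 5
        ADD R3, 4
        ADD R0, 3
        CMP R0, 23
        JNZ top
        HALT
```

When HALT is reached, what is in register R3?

MOV R6, 9 → R6=9
MOV R0, 5 → R0=5
MOV R3, 0 → R3=0
MUL R6, 19 → R6=9*19=171
LOAD R6, [R3] → R6=M[0]=1
AND R6, 240 → R6=1&240=0
LOAD R6, [R3] → R6=M[0]=1
XOR R6, 5 → R6=1^5=4
ADD R3, 4 → R3=0+4=4
ADD R0, 3 → R0=5+3=8
CMP R0, 23  (cmp 8,23)
JNZ top: taken
MUL R6, 19 → R6=4*19=76
LOAD R6, [R3] → R6=M[4]=12
AND R6, 240 → R6=12&240=0
LOAD R6, [R3] → R6=M[4]=12
XOR R6, 5 → R6=12^5=9
ADD R3, 4 → R3=4+4=8
ADD R0, 3 → R0=8+3=11
CMP R0, 23  (cmp 11,23)
JNZ top: taken
MUL R6, 19 → R6=9*19=171
LOAD R6, [R3] → R6=M[8]=9
AND R6, 240 → R6=9&240=0
LOAD R6, [R3] → R6=M[8]=9
XOR R6, 5 → R6=9^5=12
ADD R3, 4 → R3=8+4=12
ADD R0, 3 → R0=11+3=14
CMP R0, 23  (cmp 14,23)
JNZ top: taken
MUL R6, 19 → R6=12*19=228
LOAD R6, [R3] → R6=M[12]=22
AND R6, 240 → R6=22&240=16
LOAD R6, [R3] → R6=M[12]=22
XOR R6, 5 → R6=22^5=19
ADD R3, 4 → R3=12+4=16
ADD R0, 3 → R0=14+3=17
CMP R0, 23  (cmp 17,23)
JNZ top: taken
MUL R6, 19 → R6=19*19=361
LOAD R6, [R3] → R6=M[16]=30
AND R6, 240 → R6=30&240=16
LOAD R6, [R3] → R6=M[16]=30
XOR R6, 5 → R6=30^5=27
ADD R3, 4 → R3=16+4=20
ADD R0, 3 → R0=17+3=20
CMP R0, 23  (cmp 20,23)
JNZ top: taken
MUL R6, 19 → R6=27*19=513
LOAD R6, [R3] → R6=M[20]=14
AND R6, 240 → R6=14&240=0
LOAD R6, [R3] → R6=M[20]=14
XOR R6, 5 → R6=14^5=11
ADD R3, 4 → R3=20+4=24
ADD R0, 3 → R0=20+3=23
CMP R0, 23  (cmp 23,23)
JNZ top: not taken
halt.

24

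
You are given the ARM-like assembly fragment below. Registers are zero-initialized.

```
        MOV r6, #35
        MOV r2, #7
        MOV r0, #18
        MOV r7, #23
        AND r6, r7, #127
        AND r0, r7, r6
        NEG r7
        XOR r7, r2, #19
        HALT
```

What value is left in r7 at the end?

20

after MOV r6, #35: r6=35
after MOV r2, #7: r2=7
after MOV r0, #18: r0=18
after MOV r7, #23: r7=23
after AND r6, r7, #127: r6=23&127=23
after AND r0, r7, r6: r0=23&23=23
after NEG r7: r7=-(23)=-23
after XOR r7, r2, #19: r7=7^19=20
halt.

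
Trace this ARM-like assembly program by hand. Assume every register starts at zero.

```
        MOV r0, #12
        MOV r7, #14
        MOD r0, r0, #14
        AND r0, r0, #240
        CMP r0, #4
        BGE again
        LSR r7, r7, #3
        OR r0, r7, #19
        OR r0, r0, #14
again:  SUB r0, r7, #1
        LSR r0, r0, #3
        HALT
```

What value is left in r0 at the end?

after MOV r0, #12: r0=12
after MOV r7, #14: r7=14
after MOD r0, r0, #14: r0=12%14=12
after AND r0, r0, #240: r0=12&240=0
CMP r0, #4  (cmp 0,4)
BGE again: not taken
after LSR r7, r7, #3: r7=14>>3=1
after OR r0, r7, #19: r0=1|19=19
after OR r0, r0, #14: r0=19|14=31
after SUB r0, r7, #1: r0=1-1=0
after LSR r0, r0, #3: r0=0>>3=0
halt.

0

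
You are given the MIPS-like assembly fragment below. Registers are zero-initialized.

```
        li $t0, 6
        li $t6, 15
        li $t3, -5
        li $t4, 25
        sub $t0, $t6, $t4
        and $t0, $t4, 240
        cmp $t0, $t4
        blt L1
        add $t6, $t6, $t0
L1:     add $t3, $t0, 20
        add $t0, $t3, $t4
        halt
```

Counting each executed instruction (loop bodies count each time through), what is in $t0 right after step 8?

16

after li $t0, 6: $t0=6
after li $t6, 15: $t6=15
after li $t3, -5: $t3=-5
after li $t4, 25: $t4=25
after sub $t0, $t6, $t4: $t0=15-25=-10
after and $t0, $t4, 240: $t0=25&240=16
cmp $t0, $t4  (cmp 16,25)
blt L1: taken
After step 8: $t0 = 16.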